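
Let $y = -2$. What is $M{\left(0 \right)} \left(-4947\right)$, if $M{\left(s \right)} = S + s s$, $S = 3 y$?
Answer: $29682$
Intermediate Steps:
$S = -6$ ($S = 3 \left(-2\right) = -6$)
$M{\left(s \right)} = -6 + s^{2}$ ($M{\left(s \right)} = -6 + s s = -6 + s^{2}$)
$M{\left(0 \right)} \left(-4947\right) = \left(-6 + 0^{2}\right) \left(-4947\right) = \left(-6 + 0\right) \left(-4947\right) = \left(-6\right) \left(-4947\right) = 29682$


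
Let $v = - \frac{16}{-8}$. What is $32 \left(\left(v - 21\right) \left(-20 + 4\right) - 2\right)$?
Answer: $9664$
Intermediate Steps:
$v = 2$ ($v = \left(-16\right) \left(- \frac{1}{8}\right) = 2$)
$32 \left(\left(v - 21\right) \left(-20 + 4\right) - 2\right) = 32 \left(\left(2 - 21\right) \left(-20 + 4\right) - 2\right) = 32 \left(\left(-19\right) \left(-16\right) - 2\right) = 32 \left(304 - 2\right) = 32 \cdot 302 = 9664$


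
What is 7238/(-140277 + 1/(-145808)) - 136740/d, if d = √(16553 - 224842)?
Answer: -150765472/2921929831 + 136740*I*√208289/208289 ≈ -0.051598 + 299.61*I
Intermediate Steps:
d = I*√208289 (d = √(-208289) = I*√208289 ≈ 456.39*I)
7238/(-140277 + 1/(-145808)) - 136740/d = 7238/(-140277 + 1/(-145808)) - 136740*(-I*√208289/208289) = 7238/(-140277 - 1/145808) - (-136740)*I*√208289/208289 = 7238/(-20453508817/145808) + 136740*I*√208289/208289 = 7238*(-145808/20453508817) + 136740*I*√208289/208289 = -150765472/2921929831 + 136740*I*√208289/208289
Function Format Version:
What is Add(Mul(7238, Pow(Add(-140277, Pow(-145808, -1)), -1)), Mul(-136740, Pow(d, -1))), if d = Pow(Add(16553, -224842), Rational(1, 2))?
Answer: Add(Rational(-150765472, 2921929831), Mul(Rational(136740, 208289), I, Pow(208289, Rational(1, 2)))) ≈ Add(-0.051598, Mul(299.61, I))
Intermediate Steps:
d = Mul(I, Pow(208289, Rational(1, 2))) (d = Pow(-208289, Rational(1, 2)) = Mul(I, Pow(208289, Rational(1, 2))) ≈ Mul(456.39, I))
Add(Mul(7238, Pow(Add(-140277, Pow(-145808, -1)), -1)), Mul(-136740, Pow(d, -1))) = Add(Mul(7238, Pow(Add(-140277, Pow(-145808, -1)), -1)), Mul(-136740, Pow(Mul(I, Pow(208289, Rational(1, 2))), -1))) = Add(Mul(7238, Pow(Add(-140277, Rational(-1, 145808)), -1)), Mul(-136740, Mul(Rational(-1, 208289), I, Pow(208289, Rational(1, 2))))) = Add(Mul(7238, Pow(Rational(-20453508817, 145808), -1)), Mul(Rational(136740, 208289), I, Pow(208289, Rational(1, 2)))) = Add(Mul(7238, Rational(-145808, 20453508817)), Mul(Rational(136740, 208289), I, Pow(208289, Rational(1, 2)))) = Add(Rational(-150765472, 2921929831), Mul(Rational(136740, 208289), I, Pow(208289, Rational(1, 2))))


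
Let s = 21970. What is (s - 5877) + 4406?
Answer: 20499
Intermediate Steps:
(s - 5877) + 4406 = (21970 - 5877) + 4406 = 16093 + 4406 = 20499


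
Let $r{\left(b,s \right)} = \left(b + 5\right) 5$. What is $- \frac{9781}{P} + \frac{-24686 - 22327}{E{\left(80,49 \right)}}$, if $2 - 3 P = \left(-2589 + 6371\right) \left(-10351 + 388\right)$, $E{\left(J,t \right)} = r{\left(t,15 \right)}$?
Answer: $- \frac{295243493249}{1695603060} \approx -174.12$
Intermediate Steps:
$r{\left(b,s \right)} = 25 + 5 b$ ($r{\left(b,s \right)} = \left(5 + b\right) 5 = 25 + 5 b$)
$E{\left(J,t \right)} = 25 + 5 t$
$P = \frac{37680068}{3}$ ($P = \frac{2}{3} - \frac{\left(-2589 + 6371\right) \left(-10351 + 388\right)}{3} = \frac{2}{3} - \frac{3782 \left(-9963\right)}{3} = \frac{2}{3} - -12560022 = \frac{2}{3} + 12560022 = \frac{37680068}{3} \approx 1.256 \cdot 10^{7}$)
$- \frac{9781}{P} + \frac{-24686 - 22327}{E{\left(80,49 \right)}} = - \frac{9781}{\frac{37680068}{3}} + \frac{-24686 - 22327}{25 + 5 \cdot 49} = \left(-9781\right) \frac{3}{37680068} - \frac{47013}{25 + 245} = - \frac{29343}{37680068} - \frac{47013}{270} = - \frac{29343}{37680068} - \frac{15671}{90} = - \frac{295243493249}{1695603060}$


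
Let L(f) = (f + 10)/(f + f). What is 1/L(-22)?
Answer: 11/3 ≈ 3.6667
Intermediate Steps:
L(f) = (10 + f)/(2*f) (L(f) = (10 + f)/((2*f)) = (10 + f)*(1/(2*f)) = (10 + f)/(2*f))
1/L(-22) = 1/((½)*(10 - 22)/(-22)) = 1/((½)*(-1/22)*(-12)) = 1/(3/11) = 11/3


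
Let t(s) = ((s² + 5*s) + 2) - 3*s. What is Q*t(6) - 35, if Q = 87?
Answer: 4315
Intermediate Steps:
t(s) = 2 + s² + 2*s (t(s) = (2 + s² + 5*s) - 3*s = 2 + s² + 2*s)
Q*t(6) - 35 = 87*(2 + 6² + 2*6) - 35 = 87*(2 + 36 + 12) - 35 = 87*50 - 35 = 4350 - 35 = 4315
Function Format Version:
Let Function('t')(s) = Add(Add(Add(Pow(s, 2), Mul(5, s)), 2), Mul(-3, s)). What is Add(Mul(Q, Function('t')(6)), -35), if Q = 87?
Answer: 4315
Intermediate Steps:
Function('t')(s) = Add(2, Pow(s, 2), Mul(2, s)) (Function('t')(s) = Add(Add(2, Pow(s, 2), Mul(5, s)), Mul(-3, s)) = Add(2, Pow(s, 2), Mul(2, s)))
Add(Mul(Q, Function('t')(6)), -35) = Add(Mul(87, Add(2, Pow(6, 2), Mul(2, 6))), -35) = Add(Mul(87, Add(2, 36, 12)), -35) = Add(Mul(87, 50), -35) = Add(4350, -35) = 4315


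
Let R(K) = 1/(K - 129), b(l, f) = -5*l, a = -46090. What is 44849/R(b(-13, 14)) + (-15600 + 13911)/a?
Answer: -132293784551/46090 ≈ -2.8703e+6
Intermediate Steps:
R(K) = 1/(-129 + K)
44849/R(b(-13, 14)) + (-15600 + 13911)/a = 44849/(1/(-129 - 5*(-13))) + (-15600 + 13911)/(-46090) = 44849/(1/(-129 + 65)) - 1689*(-1/46090) = 44849/(1/(-64)) + 1689/46090 = 44849/(-1/64) + 1689/46090 = 44849*(-64) + 1689/46090 = -2870336 + 1689/46090 = -132293784551/46090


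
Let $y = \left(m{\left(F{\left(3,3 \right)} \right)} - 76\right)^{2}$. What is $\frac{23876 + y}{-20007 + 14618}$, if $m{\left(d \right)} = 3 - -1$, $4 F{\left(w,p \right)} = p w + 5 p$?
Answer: $- \frac{29060}{5389} \approx -5.3925$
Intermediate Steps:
$F{\left(w,p \right)} = \frac{5 p}{4} + \frac{p w}{4}$ ($F{\left(w,p \right)} = \frac{p w + 5 p}{4} = \frac{5 p + p w}{4} = \frac{5 p}{4} + \frac{p w}{4}$)
$m{\left(d \right)} = 4$ ($m{\left(d \right)} = 3 + 1 = 4$)
$y = 5184$ ($y = \left(4 - 76\right)^{2} = \left(-72\right)^{2} = 5184$)
$\frac{23876 + y}{-20007 + 14618} = \frac{23876 + 5184}{-20007 + 14618} = \frac{29060}{-5389} = 29060 \left(- \frac{1}{5389}\right) = - \frac{29060}{5389}$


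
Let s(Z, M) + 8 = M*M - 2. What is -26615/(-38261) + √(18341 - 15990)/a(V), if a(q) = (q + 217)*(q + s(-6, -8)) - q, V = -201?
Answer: 26615/38261 - √2351/2151 ≈ 0.67308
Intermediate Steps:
s(Z, M) = -10 + M² (s(Z, M) = -8 + (M*M - 2) = -8 + (M² - 2) = -8 + (-2 + M²) = -10 + M²)
a(q) = -q + (54 + q)*(217 + q) (a(q) = (q + 217)*(q + (-10 + (-8)²)) - q = (217 + q)*(q + (-10 + 64)) - q = (217 + q)*(q + 54) - q = (217 + q)*(54 + q) - q = (54 + q)*(217 + q) - q = -q + (54 + q)*(217 + q))
-26615/(-38261) + √(18341 - 15990)/a(V) = -26615/(-38261) + √(18341 - 15990)/(11718 + (-201)² + 270*(-201)) = -26615*(-1/38261) + √2351/(11718 + 40401 - 54270) = 26615/38261 + √2351/(-2151) = 26615/38261 + √2351*(-1/2151) = 26615/38261 - √2351/2151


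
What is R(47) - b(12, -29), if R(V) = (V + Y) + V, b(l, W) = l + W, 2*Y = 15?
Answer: 237/2 ≈ 118.50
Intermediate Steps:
Y = 15/2 (Y = (1/2)*15 = 15/2 ≈ 7.5000)
b(l, W) = W + l
R(V) = 15/2 + 2*V (R(V) = (V + 15/2) + V = (15/2 + V) + V = 15/2 + 2*V)
R(47) - b(12, -29) = (15/2 + 2*47) - (-29 + 12) = (15/2 + 94) - 1*(-17) = 203/2 + 17 = 237/2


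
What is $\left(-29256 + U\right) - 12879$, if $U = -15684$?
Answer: $-57819$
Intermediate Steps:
$\left(-29256 + U\right) - 12879 = \left(-29256 - 15684\right) - 12879 = -44940 - 12879 = -57819$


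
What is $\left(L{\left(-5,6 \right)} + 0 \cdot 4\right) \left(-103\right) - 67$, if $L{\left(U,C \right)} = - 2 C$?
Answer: $1169$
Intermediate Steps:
$\left(L{\left(-5,6 \right)} + 0 \cdot 4\right) \left(-103\right) - 67 = \left(\left(-2\right) 6 + 0 \cdot 4\right) \left(-103\right) - 67 = \left(-12 + 0\right) \left(-103\right) - 67 = \left(-12\right) \left(-103\right) - 67 = 1236 - 67 = 1169$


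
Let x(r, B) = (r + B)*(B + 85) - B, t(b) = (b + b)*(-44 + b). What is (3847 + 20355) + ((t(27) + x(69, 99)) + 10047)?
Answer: 64144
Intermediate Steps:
t(b) = 2*b*(-44 + b) (t(b) = (2*b)*(-44 + b) = 2*b*(-44 + b))
x(r, B) = -B + (85 + B)*(B + r) (x(r, B) = (B + r)*(85 + B) - B = (85 + B)*(B + r) - B = -B + (85 + B)*(B + r))
(3847 + 20355) + ((t(27) + x(69, 99)) + 10047) = (3847 + 20355) + ((2*27*(-44 + 27) + (99² + 84*99 + 85*69 + 99*69)) + 10047) = 24202 + ((2*27*(-17) + (9801 + 8316 + 5865 + 6831)) + 10047) = 24202 + ((-918 + 30813) + 10047) = 24202 + (29895 + 10047) = 24202 + 39942 = 64144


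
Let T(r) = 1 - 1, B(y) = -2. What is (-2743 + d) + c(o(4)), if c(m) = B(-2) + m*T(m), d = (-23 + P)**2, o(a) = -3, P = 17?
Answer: -2709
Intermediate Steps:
T(r) = 0
d = 36 (d = (-23 + 17)**2 = (-6)**2 = 36)
c(m) = -2 (c(m) = -2 + m*0 = -2 + 0 = -2)
(-2743 + d) + c(o(4)) = (-2743 + 36) - 2 = -2707 - 2 = -2709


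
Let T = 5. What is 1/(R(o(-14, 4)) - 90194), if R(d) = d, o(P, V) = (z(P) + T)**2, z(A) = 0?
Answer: -1/90169 ≈ -1.1090e-5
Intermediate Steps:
o(P, V) = 25 (o(P, V) = (0 + 5)**2 = 5**2 = 25)
1/(R(o(-14, 4)) - 90194) = 1/(25 - 90194) = 1/(-90169) = -1/90169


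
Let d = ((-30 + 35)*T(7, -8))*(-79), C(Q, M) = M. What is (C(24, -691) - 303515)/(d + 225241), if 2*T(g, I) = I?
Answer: -14486/10801 ≈ -1.3412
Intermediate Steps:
T(g, I) = I/2
d = 1580 (d = ((-30 + 35)*((½)*(-8)))*(-79) = (5*(-4))*(-79) = -20*(-79) = 1580)
(C(24, -691) - 303515)/(d + 225241) = (-691 - 303515)/(1580 + 225241) = -304206/226821 = -304206*1/226821 = -14486/10801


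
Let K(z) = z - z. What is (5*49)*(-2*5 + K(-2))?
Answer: -2450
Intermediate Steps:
K(z) = 0
(5*49)*(-2*5 + K(-2)) = (5*49)*(-2*5 + 0) = 245*(-10 + 0) = 245*(-10) = -2450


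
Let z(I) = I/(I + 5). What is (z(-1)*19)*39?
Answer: -741/4 ≈ -185.25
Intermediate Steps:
z(I) = I/(5 + I)
(z(-1)*19)*39 = (-1/(5 - 1)*19)*39 = (-1/4*19)*39 = (-1*1/4*19)*39 = -1/4*19*39 = -19/4*39 = -741/4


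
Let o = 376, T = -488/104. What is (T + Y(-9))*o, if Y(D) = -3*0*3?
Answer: -22936/13 ≈ -1764.3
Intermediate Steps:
T = -61/13 (T = -488*1/104 = -61/13 ≈ -4.6923)
Y(D) = 0 (Y(D) = 0*3 = 0)
(T + Y(-9))*o = (-61/13 + 0)*376 = -61/13*376 = -22936/13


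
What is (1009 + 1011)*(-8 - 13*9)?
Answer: -252500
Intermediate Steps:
(1009 + 1011)*(-8 - 13*9) = 2020*(-8 - 117) = 2020*(-125) = -252500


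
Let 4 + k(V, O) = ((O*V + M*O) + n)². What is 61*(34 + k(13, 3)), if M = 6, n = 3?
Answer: 221430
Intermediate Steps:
k(V, O) = -4 + (3 + 6*O + O*V)² (k(V, O) = -4 + ((O*V + 6*O) + 3)² = -4 + ((6*O + O*V) + 3)² = -4 + (3 + 6*O + O*V)²)
61*(34 + k(13, 3)) = 61*(34 + (-4 + (3 + 6*3 + 3*13)²)) = 61*(34 + (-4 + (3 + 18 + 39)²)) = 61*(34 + (-4 + 60²)) = 61*(34 + (-4 + 3600)) = 61*(34 + 3596) = 61*3630 = 221430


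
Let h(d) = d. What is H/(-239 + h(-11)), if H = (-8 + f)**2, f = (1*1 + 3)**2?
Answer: -32/125 ≈ -0.25600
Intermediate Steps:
f = 16 (f = (1 + 3)**2 = 4**2 = 16)
H = 64 (H = (-8 + 16)**2 = 8**2 = 64)
H/(-239 + h(-11)) = 64/(-239 - 11) = 64/(-250) = 64*(-1/250) = -32/125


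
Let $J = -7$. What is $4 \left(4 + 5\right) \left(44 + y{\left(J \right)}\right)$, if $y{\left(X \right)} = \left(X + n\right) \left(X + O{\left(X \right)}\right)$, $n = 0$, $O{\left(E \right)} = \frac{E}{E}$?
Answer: $3096$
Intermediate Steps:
$O{\left(E \right)} = 1$
$y{\left(X \right)} = X \left(1 + X\right)$ ($y{\left(X \right)} = \left(X + 0\right) \left(X + 1\right) = X \left(1 + X\right)$)
$4 \left(4 + 5\right) \left(44 + y{\left(J \right)}\right) = 4 \left(4 + 5\right) \left(44 - 7 \left(1 - 7\right)\right) = 4 \cdot 9 \left(44 - -42\right) = 36 \left(44 + 42\right) = 36 \cdot 86 = 3096$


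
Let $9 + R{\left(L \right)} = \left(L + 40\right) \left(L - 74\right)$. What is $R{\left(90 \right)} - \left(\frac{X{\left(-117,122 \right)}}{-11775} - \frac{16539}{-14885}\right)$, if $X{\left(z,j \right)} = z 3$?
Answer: $\frac{24185734051}{11684725} \approx 2069.9$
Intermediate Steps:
$X{\left(z,j \right)} = 3 z$
$R{\left(L \right)} = -9 + \left(-74 + L\right) \left(40 + L\right)$ ($R{\left(L \right)} = -9 + \left(L + 40\right) \left(L - 74\right) = -9 + \left(40 + L\right) \left(-74 + L\right) = -9 + \left(-74 + L\right) \left(40 + L\right)$)
$R{\left(90 \right)} - \left(\frac{X{\left(-117,122 \right)}}{-11775} - \frac{16539}{-14885}\right) = \left(-2969 + 90^{2} - 3060\right) - \left(\frac{3 \left(-117\right)}{-11775} - \frac{16539}{-14885}\right) = \left(-2969 + 8100 - 3060\right) - \left(\left(-351\right) \left(- \frac{1}{11775}\right) - - \frac{16539}{14885}\right) = 2071 - \left(\frac{117}{3925} + \frac{16539}{14885}\right) = 2071 - \frac{13331424}{11684725} = \frac{24185734051}{11684725}$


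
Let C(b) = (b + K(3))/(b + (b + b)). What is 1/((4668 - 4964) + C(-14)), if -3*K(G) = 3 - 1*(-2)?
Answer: -126/37249 ≈ -0.0033826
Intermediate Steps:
K(G) = -5/3 (K(G) = -(3 - 1*(-2))/3 = -(3 + 2)/3 = -⅓*5 = -5/3)
C(b) = (-5/3 + b)/(3*b) (C(b) = (b - 5/3)/(b + (b + b)) = (-5/3 + b)/(b + 2*b) = (-5/3 + b)/((3*b)) = (-5/3 + b)*(1/(3*b)) = (-5/3 + b)/(3*b))
1/((4668 - 4964) + C(-14)) = 1/((4668 - 4964) + (⅑)*(-5 + 3*(-14))/(-14)) = 1/(-296 + (⅑)*(-1/14)*(-5 - 42)) = 1/(-296 + (⅑)*(-1/14)*(-47)) = 1/(-296 + 47/126) = 1/(-37249/126) = -126/37249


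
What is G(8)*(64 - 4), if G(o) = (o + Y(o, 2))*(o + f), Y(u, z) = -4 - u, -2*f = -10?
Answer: -3120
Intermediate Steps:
f = 5 (f = -½*(-10) = 5)
G(o) = -20 - 4*o (G(o) = (o + (-4 - o))*(o + 5) = -4*(5 + o) = -20 - 4*o)
G(8)*(64 - 4) = (-20 - 4*8)*(64 - 4) = (-20 - 32)*60 = -52*60 = -3120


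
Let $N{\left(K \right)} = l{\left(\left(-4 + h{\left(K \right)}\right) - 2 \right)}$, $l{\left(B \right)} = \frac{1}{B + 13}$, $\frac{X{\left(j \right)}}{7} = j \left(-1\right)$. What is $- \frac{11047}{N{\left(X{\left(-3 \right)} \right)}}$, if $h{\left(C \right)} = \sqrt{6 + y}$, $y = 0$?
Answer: $-77329 - 11047 \sqrt{6} \approx -1.0439 \cdot 10^{5}$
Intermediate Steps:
$h{\left(C \right)} = \sqrt{6}$ ($h{\left(C \right)} = \sqrt{6 + 0} = \sqrt{6}$)
$X{\left(j \right)} = - 7 j$ ($X{\left(j \right)} = 7 j \left(-1\right) = 7 \left(- j\right) = - 7 j$)
$l{\left(B \right)} = \frac{1}{13 + B}$
$N{\left(K \right)} = \frac{1}{7 + \sqrt{6}}$ ($N{\left(K \right)} = \frac{1}{13 - \left(6 - \sqrt{6}\right)} = \frac{1}{7 + \sqrt{6}}$)
$- \frac{11047}{N{\left(X{\left(-3 \right)} \right)}} = - \frac{11047}{\frac{7}{43} - \frac{\sqrt{6}}{43}}$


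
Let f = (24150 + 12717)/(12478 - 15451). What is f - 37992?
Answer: -37662361/991 ≈ -38004.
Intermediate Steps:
f = -12289/991 (f = 36867/(-2973) = 36867*(-1/2973) = -12289/991 ≈ -12.401)
f - 37992 = -12289/991 - 37992 = -37662361/991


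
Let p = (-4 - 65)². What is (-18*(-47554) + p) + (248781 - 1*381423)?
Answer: 728091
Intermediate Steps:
p = 4761 (p = (-69)² = 4761)
(-18*(-47554) + p) + (248781 - 1*381423) = (-18*(-47554) + 4761) + (248781 - 1*381423) = (855972 + 4761) + (248781 - 381423) = 860733 - 132642 = 728091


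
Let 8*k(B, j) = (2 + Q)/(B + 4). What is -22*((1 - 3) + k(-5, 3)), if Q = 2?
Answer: 55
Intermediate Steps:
k(B, j) = 1/(2*(4 + B)) (k(B, j) = ((2 + 2)/(B + 4))/8 = (4/(4 + B))/8 = 1/(2*(4 + B)))
-22*((1 - 3) + k(-5, 3)) = -22*((1 - 3) + 1/(2*(4 - 5))) = -22*(-2 + (½)/(-1)) = -22*(-2 + (½)*(-1)) = -22*(-2 - ½) = -22*(-5/2) = 55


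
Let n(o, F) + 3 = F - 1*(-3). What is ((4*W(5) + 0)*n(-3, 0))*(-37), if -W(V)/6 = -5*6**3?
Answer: 0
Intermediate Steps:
W(V) = 6480 (W(V) = -(-30)*6**3 = -(-30)*216 = -6*(-1080) = 6480)
n(o, F) = F (n(o, F) = -3 + (F - 1*(-3)) = -3 + (F + 3) = -3 + (3 + F) = F)
((4*W(5) + 0)*n(-3, 0))*(-37) = ((4*6480 + 0)*0)*(-37) = ((25920 + 0)*0)*(-37) = (25920*0)*(-37) = 0*(-37) = 0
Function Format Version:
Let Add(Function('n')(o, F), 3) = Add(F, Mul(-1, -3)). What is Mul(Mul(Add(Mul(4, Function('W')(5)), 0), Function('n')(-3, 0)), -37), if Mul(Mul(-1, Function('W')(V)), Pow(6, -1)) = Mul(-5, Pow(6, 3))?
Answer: 0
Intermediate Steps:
Function('W')(V) = 6480 (Function('W')(V) = Mul(-6, Mul(-5, Pow(6, 3))) = Mul(-6, Mul(-5, 216)) = Mul(-6, -1080) = 6480)
Function('n')(o, F) = F (Function('n')(o, F) = Add(-3, Add(F, Mul(-1, -3))) = Add(-3, Add(F, 3)) = Add(-3, Add(3, F)) = F)
Mul(Mul(Add(Mul(4, Function('W')(5)), 0), Function('n')(-3, 0)), -37) = Mul(Mul(Add(Mul(4, 6480), 0), 0), -37) = Mul(Mul(Add(25920, 0), 0), -37) = Mul(Mul(25920, 0), -37) = Mul(0, -37) = 0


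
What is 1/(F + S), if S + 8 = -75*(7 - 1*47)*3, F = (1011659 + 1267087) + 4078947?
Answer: 1/6366685 ≈ 1.5707e-7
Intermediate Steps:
F = 6357693 (F = 2278746 + 4078947 = 6357693)
S = 8992 (S = -8 - 75*(7 - 1*47)*3 = -8 - 75*(7 - 47)*3 = -8 - 75*(-40)*3 = -8 + 3000*3 = -8 + 9000 = 8992)
1/(F + S) = 1/(6357693 + 8992) = 1/6366685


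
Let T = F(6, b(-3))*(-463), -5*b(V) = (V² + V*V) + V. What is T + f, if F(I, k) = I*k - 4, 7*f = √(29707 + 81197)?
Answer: 10186 + 2*√27726/7 ≈ 10234.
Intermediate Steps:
b(V) = -2*V²/5 - V/5 (b(V) = -((V² + V*V) + V)/5 = -((V² + V²) + V)/5 = -(2*V² + V)/5 = -(V + 2*V²)/5 = -2*V²/5 - V/5)
f = 2*√27726/7 (f = √(29707 + 81197)/7 = √110904/7 = (2*√27726)/7 = 2*√27726/7 ≈ 47.575)
F(I, k) = -4 + I*k
T = 10186 (T = (-4 + 6*(-⅕*(-3)*(1 + 2*(-3))))*(-463) = (-4 + 6*(-⅕*(-3)*(1 - 6)))*(-463) = (-4 + 6*(-⅕*(-3)*(-5)))*(-463) = (-4 + 6*(-3))*(-463) = (-4 - 18)*(-463) = -22*(-463) = 10186)
T + f = 10186 + 2*√27726/7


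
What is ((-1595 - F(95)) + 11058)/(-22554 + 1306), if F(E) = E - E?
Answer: -9463/21248 ≈ -0.44536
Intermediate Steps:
F(E) = 0
((-1595 - F(95)) + 11058)/(-22554 + 1306) = ((-1595 - 1*0) + 11058)/(-22554 + 1306) = ((-1595 + 0) + 11058)/(-21248) = (-1595 + 11058)*(-1/21248) = 9463*(-1/21248) = -9463/21248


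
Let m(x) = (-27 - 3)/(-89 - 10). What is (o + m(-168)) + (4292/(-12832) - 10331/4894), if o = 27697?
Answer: 7174330927421/259049208 ≈ 27695.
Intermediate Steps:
m(x) = 10/33 (m(x) = -30/(-99) = -30*(-1/99) = 10/33)
(o + m(-168)) + (4292/(-12832) - 10331/4894) = (27697 + 10/33) + (4292/(-12832) - 10331/4894) = 914011/33 + (4292*(-1/12832) - 10331*1/4894) = 914011/33 + (-1073/3208 - 10331/4894) = 914011/33 - 19196555/7849976 = 7174330927421/259049208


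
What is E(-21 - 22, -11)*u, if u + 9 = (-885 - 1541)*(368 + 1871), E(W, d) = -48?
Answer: 260727504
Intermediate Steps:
u = -5431823 (u = -9 + (-885 - 1541)*(368 + 1871) = -9 - 2426*2239 = -9 - 5431814 = -5431823)
E(-21 - 22, -11)*u = -48*(-5431823) = 260727504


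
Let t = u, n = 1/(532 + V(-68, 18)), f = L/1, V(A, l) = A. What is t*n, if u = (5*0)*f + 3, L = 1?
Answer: 3/464 ≈ 0.0064655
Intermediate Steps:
f = 1 (f = 1/1 = 1*1 = 1)
u = 3 (u = (5*0)*1 + 3 = 0*1 + 3 = 0 + 3 = 3)
n = 1/464 (n = 1/(532 - 68) = 1/464 ≈ 0.0021552)
t = 3
t*n = 3*(1/464) = 3/464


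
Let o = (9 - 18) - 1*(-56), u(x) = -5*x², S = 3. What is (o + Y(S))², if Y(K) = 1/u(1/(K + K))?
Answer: 39601/25 ≈ 1584.0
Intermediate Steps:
o = 47 (o = -9 + 56 = 47)
Y(K) = -4*K²/5 (Y(K) = 1/(-5/(K + K)²) = 1/(-5*1/(4*K²)) = 1/(-5/(4*K²)) = -4*K²/5)
(o + Y(S))² = (47 - ⅘*3²)² = (47 - ⅘*9)² = (47 - 36/5)² = (199/5)² = 39601/25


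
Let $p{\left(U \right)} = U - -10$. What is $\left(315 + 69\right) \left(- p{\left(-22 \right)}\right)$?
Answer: $4608$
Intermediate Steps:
$p{\left(U \right)} = 10 + U$ ($p{\left(U \right)} = U + 10 = 10 + U$)
$\left(315 + 69\right) \left(- p{\left(-22 \right)}\right) = \left(315 + 69\right) \left(- (10 - 22)\right) = 384 \left(\left(-1\right) \left(-12\right)\right) = 384 \cdot 12 = 4608$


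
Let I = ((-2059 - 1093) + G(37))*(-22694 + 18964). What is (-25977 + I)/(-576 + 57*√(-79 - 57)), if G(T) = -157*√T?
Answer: -93847864/10745 - 936976*√37/2149 - 222888677*I*√34/128940 - 1112659*I*√1258/12894 ≈ -11386.0 - 13140.0*I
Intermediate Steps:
I = 11756960 + 585610*√37 (I = ((-2059 - 1093) - 157*√37)*(-22694 + 18964) = (-3152 - 157*√37)*(-3730) = 11756960 + 585610*√37 ≈ 1.5319e+7)
(-25977 + I)/(-576 + 57*√(-79 - 57)) = (-25977 + (11756960 + 585610*√37))/(-576 + 57*√(-79 - 57)) = (11730983 + 585610*√37)/(-576 + 57*√(-136)) = (11730983 + 585610*√37)/(-576 + 57*(2*I*√34)) = (11730983 + 585610*√37)/(-576 + 114*I*√34)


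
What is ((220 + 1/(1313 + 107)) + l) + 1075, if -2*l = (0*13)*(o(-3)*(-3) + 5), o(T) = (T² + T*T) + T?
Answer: 1838901/1420 ≈ 1295.0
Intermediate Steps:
o(T) = T + 2*T² (o(T) = (T² + T²) + T = 2*T² + T = T + 2*T²)
l = 0 (l = -0*13*(-3*(1 + 2*(-3))*(-3) + 5)/2 = -0*(-3*(1 - 6)*(-3) + 5) = -0*(-3*(-5)*(-3) + 5) = -0*(15*(-3) + 5) = -0*(-45 + 5) = -0*(-40) = -½*0 = 0)
((220 + 1/(1313 + 107)) + l) + 1075 = ((220 + 1/(1313 + 107)) + 0) + 1075 = ((220 + 1/1420) + 0) + 1075 = (312401/1420 + 0) + 1075 = 312401/1420 + 1075 = 1838901/1420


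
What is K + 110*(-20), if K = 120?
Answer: -2080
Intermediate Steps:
K + 110*(-20) = 120 + 110*(-20) = 120 - 2200 = -2080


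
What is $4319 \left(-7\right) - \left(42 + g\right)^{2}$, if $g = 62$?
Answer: $-41049$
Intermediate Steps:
$4319 \left(-7\right) - \left(42 + g\right)^{2} = 4319 \left(-7\right) - \left(42 + 62\right)^{2} = -30233 - 104^{2} = -30233 - 10816 = -41049$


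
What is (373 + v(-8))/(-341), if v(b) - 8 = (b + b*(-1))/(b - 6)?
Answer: -381/341 ≈ -1.1173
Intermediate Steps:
v(b) = 8 (v(b) = 8 + (b + b*(-1))/(b - 6) = 8 + (b - b)/(-6 + b) = 8 + 0/(-6 + b) = 8 + 0 = 8)
(373 + v(-8))/(-341) = (373 + 8)/(-341) = -1/341*381 = -381/341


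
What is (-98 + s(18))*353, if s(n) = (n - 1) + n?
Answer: -22239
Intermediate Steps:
s(n) = -1 + 2*n (s(n) = (-1 + n) + n = -1 + 2*n)
(-98 + s(18))*353 = (-98 + (-1 + 2*18))*353 = (-98 + (-1 + 36))*353 = (-98 + 35)*353 = -63*353 = -22239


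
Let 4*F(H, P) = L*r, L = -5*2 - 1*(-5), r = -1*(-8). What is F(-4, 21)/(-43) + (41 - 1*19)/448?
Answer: 2713/9632 ≈ 0.28167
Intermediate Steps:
r = 8
L = -5 (L = -10 + 5 = -5)
F(H, P) = -10 (F(H, P) = (-5*8)/4 = (1/4)*(-40) = -10)
F(-4, 21)/(-43) + (41 - 1*19)/448 = -10/(-43) + (41 - 1*19)/448 = -10*(-1/43) + (41 - 19)*(1/448) = 10/43 + 22*(1/448) = 10/43 + 11/224 = 2713/9632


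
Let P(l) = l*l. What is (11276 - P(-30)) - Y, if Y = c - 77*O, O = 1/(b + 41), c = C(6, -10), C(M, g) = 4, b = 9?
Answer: 518677/50 ≈ 10374.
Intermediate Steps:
c = 4
P(l) = l**2
O = 1/50 (O = 1/(9 + 41) = 1/50 ≈ 0.020000)
Y = 123/50 (Y = 4 - 77*1/50 = 4 - 77/50 = 123/50 ≈ 2.4600)
(11276 - P(-30)) - Y = (11276 - 1*(-30)**2) - 1*123/50 = (11276 - 1*900) - 123/50 = (11276 - 900) - 123/50 = 10376 - 123/50 = 518677/50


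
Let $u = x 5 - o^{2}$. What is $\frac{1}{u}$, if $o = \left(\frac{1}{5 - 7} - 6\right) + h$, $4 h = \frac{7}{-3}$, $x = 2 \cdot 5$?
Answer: $- \frac{144}{25} \approx -5.76$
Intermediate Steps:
$x = 10$
$h = - \frac{7}{12}$ ($h = \frac{7 \frac{1}{-3}}{4} = \frac{7 \left(- \frac{1}{3}\right)}{4} = \frac{1}{4} \left(- \frac{7}{3}\right) = - \frac{7}{12} \approx -0.58333$)
$o = - \frac{85}{12}$ ($o = \left(\frac{1}{5 - 7} - 6\right) - \frac{7}{12} = \left(\frac{1}{-2} - 6\right) - \frac{7}{12} = \left(- \frac{1}{2} - 6\right) - \frac{7}{12} = - \frac{13}{2} - \frac{7}{12} = - \frac{85}{12} \approx -7.0833$)
$u = - \frac{25}{144}$ ($u = 10 \cdot 5 - \left(- \frac{85}{12}\right)^{2} = 50 - \frac{7225}{144} = - \frac{25}{144} \approx -0.17361$)
$\frac{1}{u} = \frac{1}{- \frac{25}{144}} = - \frac{144}{25}$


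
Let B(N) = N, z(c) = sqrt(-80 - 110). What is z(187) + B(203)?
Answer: 203 + I*sqrt(190) ≈ 203.0 + 13.784*I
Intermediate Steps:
z(c) = I*sqrt(190) (z(c) = sqrt(-190) = I*sqrt(190))
z(187) + B(203) = I*sqrt(190) + 203 = 203 + I*sqrt(190)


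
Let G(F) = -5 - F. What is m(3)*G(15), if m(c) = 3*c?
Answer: -180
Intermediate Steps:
m(3)*G(15) = (3*3)*(-5 - 1*15) = 9*(-5 - 15) = 9*(-20) = -180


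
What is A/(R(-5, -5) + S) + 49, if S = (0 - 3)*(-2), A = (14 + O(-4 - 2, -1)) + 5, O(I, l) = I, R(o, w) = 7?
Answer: 50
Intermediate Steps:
A = 13 (A = (14 + (-4 - 2)) + 5 = (14 - 6) + 5 = 8 + 5 = 13)
S = 6 (S = -3*(-2) = 6)
A/(R(-5, -5) + S) + 49 = 13/(7 + 6) + 49 = 13/13 + 49 = (1/13)*13 + 49 = 1 + 49 = 50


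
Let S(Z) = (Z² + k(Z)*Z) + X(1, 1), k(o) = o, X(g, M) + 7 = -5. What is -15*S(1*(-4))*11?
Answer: -3300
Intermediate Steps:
X(g, M) = -12 (X(g, M) = -7 - 5 = -12)
S(Z) = -12 + 2*Z² (S(Z) = (Z² + Z*Z) - 12 = (Z² + Z²) - 12 = 2*Z² - 12 = -12 + 2*Z²)
-15*S(1*(-4))*11 = -15*(-12 + 2*(1*(-4))²)*11 = -15*(-12 + 2*(-4)²)*11 = -15*(-12 + 2*16)*11 = -15*(-12 + 32)*11 = -15*20*11 = -300*11 = -3300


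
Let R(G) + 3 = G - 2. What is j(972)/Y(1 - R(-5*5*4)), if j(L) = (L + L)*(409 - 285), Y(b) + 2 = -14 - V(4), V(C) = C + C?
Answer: -10044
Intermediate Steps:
R(G) = -5 + G (R(G) = -3 + (G - 2) = -3 + (-2 + G) = -5 + G)
V(C) = 2*C
Y(b) = -24 (Y(b) = -2 + (-14 - 2*4) = -2 + (-14 - 1*8) = -2 + (-14 - 8) = -2 - 22 = -24)
j(L) = 248*L (j(L) = (2*L)*124 = 248*L)
j(972)/Y(1 - R(-5*5*4)) = (248*972)/(-24) = 241056*(-1/24) = -10044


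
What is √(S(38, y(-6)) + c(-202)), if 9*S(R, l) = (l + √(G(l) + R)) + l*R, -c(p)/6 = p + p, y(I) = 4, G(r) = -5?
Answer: √(21972 + √33)/3 ≈ 49.416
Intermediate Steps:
c(p) = -12*p (c(p) = -6*(p + p) = -12*p)
S(R, l) = l/9 + √(-5 + R)/9 + R*l/9 (S(R, l) = ((l + √(-5 + R)) + l*R)/9 = ((l + √(-5 + R)) + R*l)/9 = (l + √(-5 + R) + R*l)/9 = l/9 + √(-5 + R)/9 + R*l/9)
√(S(38, y(-6)) + c(-202)) = √(((⅑)*4 + √(-5 + 38)/9 + (⅑)*38*4) - 12*(-202)) = √((4/9 + √33/9 + 152/9) + 2424) = √((52/3 + √33/9) + 2424) = √(7324/3 + √33/9)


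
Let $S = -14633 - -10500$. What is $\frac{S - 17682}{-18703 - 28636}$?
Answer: $\frac{21815}{47339} \approx 0.46082$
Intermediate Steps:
$S = -4133$ ($S = -14633 + 10500 = -4133$)
$\frac{S - 17682}{-18703 - 28636} = \frac{-4133 - 17682}{-18703 - 28636} = - \frac{21815}{-47339} = \left(-21815\right) \left(- \frac{1}{47339}\right) = \frac{21815}{47339}$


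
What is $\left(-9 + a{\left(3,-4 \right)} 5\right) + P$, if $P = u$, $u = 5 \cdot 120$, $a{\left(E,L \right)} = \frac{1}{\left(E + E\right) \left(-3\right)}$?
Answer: $\frac{10633}{18} \approx 590.72$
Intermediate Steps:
$a{\left(E,L \right)} = - \frac{1}{6 E}$ ($a{\left(E,L \right)} = \frac{1}{2 E} \left(- \frac{1}{3}\right) = - \frac{1}{6 E}$)
$u = 600$
$P = 600$
$\left(-9 + a{\left(3,-4 \right)} 5\right) + P = \left(-9 + - \frac{1}{6 \cdot 3} \cdot 5\right) + 600 = \left(-9 + \left(- \frac{1}{6}\right) \frac{1}{3} \cdot 5\right) + 600 = \left(-9 - \frac{5}{18}\right) + 600 = - \frac{167}{18} + 600 = \frac{10633}{18}$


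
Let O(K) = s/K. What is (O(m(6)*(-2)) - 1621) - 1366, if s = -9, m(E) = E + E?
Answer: -23893/8 ≈ -2986.6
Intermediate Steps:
m(E) = 2*E
O(K) = -9/K
(O(m(6)*(-2)) - 1621) - 1366 = (-9/((2*6)*(-2)) - 1621) - 1366 = (-9/(12*(-2)) - 1621) - 1366 = (-9/(-24) - 1621) - 1366 = (-9*(-1/24) - 1621) - 1366 = (3/8 - 1621) - 1366 = -12965/8 - 1366 = -23893/8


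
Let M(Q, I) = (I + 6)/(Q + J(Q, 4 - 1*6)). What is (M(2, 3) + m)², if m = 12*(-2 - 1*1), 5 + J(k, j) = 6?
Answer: 1089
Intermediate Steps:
J(k, j) = 1 (J(k, j) = -5 + 6 = 1)
M(Q, I) = (6 + I)/(1 + Q) (M(Q, I) = (I + 6)/(Q + 1) = (6 + I)/(1 + Q))
m = -36 (m = 12*(-2 - 1) = 12*(-3) = -36)
(M(2, 3) + m)² = ((6 + 3)/(1 + 2) - 36)² = (9/3 - 36)² = ((⅓)*9 - 36)² = (3 - 36)² = (-33)² = 1089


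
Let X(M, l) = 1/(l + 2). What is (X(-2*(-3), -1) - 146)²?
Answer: 21025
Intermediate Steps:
X(M, l) = 1/(2 + l)
(X(-2*(-3), -1) - 146)² = (1/(2 - 1) - 146)² = (1/1 - 146)² = (1 - 146)² = (-145)² = 21025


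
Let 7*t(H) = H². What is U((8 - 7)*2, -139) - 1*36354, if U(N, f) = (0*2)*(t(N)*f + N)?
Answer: -36354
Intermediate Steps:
t(H) = H²/7
U(N, f) = 0 (U(N, f) = (0*2)*((N²/7)*f + N) = 0*(f*N²/7 + N) = 0*(N + f*N²/7) = 0)
U((8 - 7)*2, -139) - 1*36354 = 0 - 1*36354 = 0 - 36354 = -36354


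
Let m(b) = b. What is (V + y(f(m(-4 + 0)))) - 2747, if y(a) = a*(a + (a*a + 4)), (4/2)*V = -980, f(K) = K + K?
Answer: -3717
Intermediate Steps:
f(K) = 2*K
V = -490 (V = (½)*(-980) = -490)
y(a) = a*(4 + a + a²) (y(a) = a*(a + (a² + 4)) = a*(a + (4 + a²)) = a*(4 + a + a²))
(V + y(f(m(-4 + 0)))) - 2747 = (-490 + (2*(-4 + 0))*(4 + 2*(-4 + 0) + (2*(-4 + 0))²)) - 2747 = (-490 + (2*(-4))*(4 + 2*(-4) + (2*(-4))²)) - 2747 = (-490 - 8*(4 - 8 + (-8)²)) - 2747 = (-490 - 8*(4 - 8 + 64)) - 2747 = (-490 - 8*60) - 2747 = (-490 - 480) - 2747 = -970 - 2747 = -3717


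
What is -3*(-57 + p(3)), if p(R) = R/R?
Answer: 168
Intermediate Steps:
p(R) = 1
-3*(-57 + p(3)) = -3*(-57 + 1) = -3*(-56) = 168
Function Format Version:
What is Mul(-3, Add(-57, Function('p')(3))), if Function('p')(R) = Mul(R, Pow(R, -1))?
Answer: 168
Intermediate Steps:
Function('p')(R) = 1
Mul(-3, Add(-57, Function('p')(3))) = Mul(-3, Add(-57, 1)) = Mul(-3, -56) = 168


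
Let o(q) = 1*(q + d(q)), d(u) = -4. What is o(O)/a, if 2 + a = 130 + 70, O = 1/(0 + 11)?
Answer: -43/2178 ≈ -0.019743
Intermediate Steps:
O = 1/11 ≈ 0.090909
o(q) = -4 + q (o(q) = 1*(q - 4) = 1*(-4 + q) = -4 + q)
a = 198 (a = -2 + (130 + 70) = -2 + 200 = 198)
o(O)/a = (-4 + 1/11)/198 = -43/11*1/198 = -43/2178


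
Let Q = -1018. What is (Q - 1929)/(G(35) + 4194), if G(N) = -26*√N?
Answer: -6179859/8782988 - 38311*√35/8782988 ≈ -0.72942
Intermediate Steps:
(Q - 1929)/(G(35) + 4194) = (-1018 - 1929)/(-26*√35 + 4194) = -2947/(4194 - 26*√35)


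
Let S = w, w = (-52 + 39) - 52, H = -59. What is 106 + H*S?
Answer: 3941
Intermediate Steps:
w = -65 (w = -13 - 52 = -65)
S = -65
106 + H*S = 106 - 59*(-65) = 106 + 3835 = 3941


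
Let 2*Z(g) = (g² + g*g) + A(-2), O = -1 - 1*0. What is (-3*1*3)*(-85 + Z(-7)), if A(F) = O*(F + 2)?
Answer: 324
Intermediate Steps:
O = -1 (O = -1 + 0 = -1)
A(F) = -2 - F (A(F) = -(F + 2) = -(2 + F) = -2 - F)
Z(g) = g² (Z(g) = ((g² + g*g) + (-2 - 1*(-2)))/2 = ((g² + g²) + (-2 + 2))/2 = (2*g² + 0)/2 = (2*g²)/2 = g²)
(-3*1*3)*(-85 + Z(-7)) = (-3*1*3)*(-85 + (-7)²) = (-3*3)*(-85 + 49) = -9*(-36) = 324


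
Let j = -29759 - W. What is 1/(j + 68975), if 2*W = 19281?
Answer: 2/59151 ≈ 3.3812e-5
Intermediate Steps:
W = 19281/2 (W = (1/2)*19281 = 19281/2 ≈ 9640.5)
j = -78799/2 (j = -29759 - 1*19281/2 = -29759 - 19281/2 = -78799/2 ≈ -39400.)
1/(j + 68975) = 1/(-78799/2 + 68975) = 1/(59151/2) = 2/59151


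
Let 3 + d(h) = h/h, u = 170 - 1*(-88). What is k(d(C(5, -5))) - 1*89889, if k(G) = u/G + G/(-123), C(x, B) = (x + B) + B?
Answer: -11072212/123 ≈ -90018.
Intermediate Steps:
C(x, B) = x + 2*B (C(x, B) = (B + x) + B = x + 2*B)
u = 258 (u = 170 + 88 = 258)
d(h) = -2 (d(h) = -3 + h/h = -3 + 1 = -2)
k(G) = 258/G - G/123 (k(G) = 258/G + G/(-123) = 258/G + G*(-1/123) = 258/G - G/123)
k(d(C(5, -5))) - 1*89889 = (258/(-2) - 1/123*(-2)) - 1*89889 = (258*(-1/2) + 2/123) - 89889 = (-129 + 2/123) - 89889 = -15865/123 - 89889 = -11072212/123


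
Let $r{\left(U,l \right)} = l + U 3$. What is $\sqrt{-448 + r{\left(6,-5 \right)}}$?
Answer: $i \sqrt{435} \approx 20.857 i$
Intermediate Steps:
$r{\left(U,l \right)} = l + 3 U$
$\sqrt{-448 + r{\left(6,-5 \right)}} = \sqrt{-448 + \left(-5 + 3 \cdot 6\right)} = \sqrt{-448 + \left(-5 + 18\right)} = \sqrt{-448 + 13} = \sqrt{-435} = i \sqrt{435}$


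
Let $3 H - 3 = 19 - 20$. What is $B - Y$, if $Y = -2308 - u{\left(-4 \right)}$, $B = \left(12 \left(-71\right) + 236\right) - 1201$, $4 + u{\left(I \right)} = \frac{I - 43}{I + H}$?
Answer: $\frac{5011}{10} \approx 501.1$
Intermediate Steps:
$H = \frac{2}{3}$ ($H = 1 + \frac{19 - 20}{3} = 1 + \frac{1}{3} \left(-1\right) = 1 - \frac{1}{3} = \frac{2}{3} \approx 0.66667$)
$u{\left(I \right)} = -4 + \frac{-43 + I}{\frac{2}{3} + I}$ ($u{\left(I \right)} = -4 + \frac{I - 43}{I + \frac{2}{3}} = -4 + \frac{-43 + I}{\frac{2}{3} + I}$)
$B = -1817$ ($B = \left(-852 + 236\right) - 1201 = -616 - 1201 = -1817$)
$Y = - \frac{23181}{10}$ ($Y = -2308 - \frac{-137 - -36}{2 + 3 \left(-4\right)} = -2308 - \frac{-137 + 36}{2 - 12} = -2308 - \frac{1}{-10} \left(-101\right) = -2308 - \left(- \frac{1}{10}\right) \left(-101\right) = -2308 - \frac{101}{10} = - \frac{23181}{10} \approx -2318.1$)
$B - Y = -1817 - - \frac{23181}{10} = -1817 + \frac{23181}{10} = \frac{5011}{10}$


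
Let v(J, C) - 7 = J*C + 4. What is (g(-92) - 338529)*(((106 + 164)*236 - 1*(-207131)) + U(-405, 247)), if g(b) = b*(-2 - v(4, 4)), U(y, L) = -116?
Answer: -90929327835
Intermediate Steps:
v(J, C) = 11 + C*J (v(J, C) = 7 + (J*C + 4) = 7 + (C*J + 4) = 7 + (4 + C*J) = 11 + C*J)
g(b) = -29*b (g(b) = b*(-2 - (11 + 4*4)) = b*(-2 - (11 + 16)) = b*(-2 - 1*27) = b*(-2 - 27) = b*(-29) = -29*b)
(g(-92) - 338529)*(((106 + 164)*236 - 1*(-207131)) + U(-405, 247)) = (-29*(-92) - 338529)*(((106 + 164)*236 - 1*(-207131)) - 116) = (2668 - 338529)*((270*236 + 207131) - 116) = -335861*((63720 + 207131) - 116) = -335861*(270851 - 116) = -335861*270735 = -90929327835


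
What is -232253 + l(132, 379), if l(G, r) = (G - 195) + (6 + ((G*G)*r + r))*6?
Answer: 39392170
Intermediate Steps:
l(G, r) = -159 + G + 6*r + 6*r*G² (l(G, r) = (-195 + G) + (6 + (G²*r + r))*6 = (-195 + G) + (6 + (r*G² + r))*6 = (-195 + G) + (6 + (r + r*G²))*6 = (-195 + G) + (6 + r + r*G²)*6 = (-195 + G) + (36 + 6*r + 6*r*G²) = -159 + G + 6*r + 6*r*G²)
-232253 + l(132, 379) = -232253 + (-159 + 132 + 6*379 + 6*379*132²) = -232253 + (-159 + 132 + 2274 + 6*379*17424) = -232253 + (-159 + 132 + 2274 + 39622176) = -232253 + 39624423 = 39392170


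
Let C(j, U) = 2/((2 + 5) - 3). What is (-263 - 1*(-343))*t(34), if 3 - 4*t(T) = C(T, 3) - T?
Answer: 730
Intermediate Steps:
C(j, U) = ½ (C(j, U) = 2/(7 - 3) = 2/4 = 2*(¼) = ½)
t(T) = 5/8 + T/4 (t(T) = ¾ - (½ - T)/4 = ¾ + (-⅛ + T/4) = 5/8 + T/4)
(-263 - 1*(-343))*t(34) = (-263 - 1*(-343))*(5/8 + (¼)*34) = (-263 + 343)*(5/8 + 17/2) = 80*(73/8) = 730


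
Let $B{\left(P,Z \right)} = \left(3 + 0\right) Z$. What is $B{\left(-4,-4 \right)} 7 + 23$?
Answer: $-61$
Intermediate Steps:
$B{\left(P,Z \right)} = 3 Z$
$B{\left(-4,-4 \right)} 7 + 23 = 3 \left(-4\right) 7 + 23 = \left(-12\right) 7 + 23 = -84 + 23 = -61$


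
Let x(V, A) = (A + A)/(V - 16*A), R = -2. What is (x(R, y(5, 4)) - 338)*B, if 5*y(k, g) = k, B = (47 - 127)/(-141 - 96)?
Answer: -243440/2133 ≈ -114.13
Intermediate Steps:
B = 80/237 (B = -80/(-237) = -80*(-1/237) = 80/237 ≈ 0.33755)
y(k, g) = k/5
x(V, A) = 2*A/(V - 16*A) (x(V, A) = (2*A)/(V - 16*A) = 2*A/(V - 16*A))
(x(R, y(5, 4)) - 338)*B = (-2*(⅕)*5/(-1*(-2) + 16*((⅕)*5)) - 338)*(80/237) = (-2*1/(2 + 16*1) - 338)*(80/237) = (-2*1/(2 + 16) - 338)*(80/237) = (-2*1/18 - 338)*(80/237) = (-2*1*1/18 - 338)*(80/237) = (-⅑ - 338)*(80/237) = -3043/9*80/237 = -243440/2133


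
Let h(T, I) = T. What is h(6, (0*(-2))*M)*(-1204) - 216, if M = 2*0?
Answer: -7440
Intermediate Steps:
M = 0
h(6, (0*(-2))*M)*(-1204) - 216 = 6*(-1204) - 216 = -7224 - 216 = -7440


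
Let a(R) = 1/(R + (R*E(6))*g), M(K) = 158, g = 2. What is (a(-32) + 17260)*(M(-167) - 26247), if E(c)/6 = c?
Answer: -1051891756951/2336 ≈ -4.5030e+8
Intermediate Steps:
E(c) = 6*c
a(R) = 1/(73*R) (a(R) = 1/(R + (R*(6*6))*2) = 1/(R + (R*36)*2) = 1/(R + (36*R)*2) = 1/(R + 72*R) = 1/(73*R))
(a(-32) + 17260)*(M(-167) - 26247) = ((1/73)/(-32) + 17260)*(158 - 26247) = ((1/73)*(-1/32) + 17260)*(-26089) = (-1/2336 + 17260)*(-26089) = (40319359/2336)*(-26089) = -1051891756951/2336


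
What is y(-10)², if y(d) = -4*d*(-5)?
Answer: 40000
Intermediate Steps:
y(d) = 20*d
y(-10)² = (20*(-10))² = (-200)² = 40000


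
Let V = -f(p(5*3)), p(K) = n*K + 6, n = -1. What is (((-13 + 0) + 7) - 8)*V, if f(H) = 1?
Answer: 14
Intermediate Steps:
p(K) = 6 - K (p(K) = -K + 6 = 6 - K)
V = -1 (V = -1*1 = -1)
(((-13 + 0) + 7) - 8)*V = (((-13 + 0) + 7) - 8)*(-1) = ((-13 + 7) - 8)*(-1) = (-6 - 8)*(-1) = -14*(-1) = 14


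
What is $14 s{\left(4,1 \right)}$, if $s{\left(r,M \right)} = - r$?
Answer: $-56$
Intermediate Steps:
$14 s{\left(4,1 \right)} = 14 \left(\left(-1\right) 4\right) = 14 \left(-4\right) = -56$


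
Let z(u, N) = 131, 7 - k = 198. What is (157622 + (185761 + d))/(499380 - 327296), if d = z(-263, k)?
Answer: 171757/86042 ≈ 1.9962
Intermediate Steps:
k = -191 (k = 7 - 1*198 = 7 - 198 = -191)
d = 131
(157622 + (185761 + d))/(499380 - 327296) = (157622 + (185761 + 131))/(499380 - 327296) = (157622 + 185892)/172084 = 343514*(1/172084) = 171757/86042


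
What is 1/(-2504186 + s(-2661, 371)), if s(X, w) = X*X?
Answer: 1/4576735 ≈ 2.1850e-7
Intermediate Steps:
s(X, w) = X²
1/(-2504186 + s(-2661, 371)) = 1/(-2504186 + (-2661)²) = 1/(-2504186 + 7080921) = 1/4576735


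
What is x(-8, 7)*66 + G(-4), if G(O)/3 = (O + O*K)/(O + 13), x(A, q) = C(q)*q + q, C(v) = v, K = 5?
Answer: 3688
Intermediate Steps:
x(A, q) = q + q² (x(A, q) = q*q + q = q² + q = q + q²)
G(O) = 18*O/(13 + O) (G(O) = 3*((O + O*5)/(O + 13)) = 3*((O + 5*O)/(13 + O)) = 3*((6*O)/(13 + O)) = 3*(6*O/(13 + O)) = 18*O/(13 + O))
x(-8, 7)*66 + G(-4) = (7*(1 + 7))*66 + 18*(-4)/(13 - 4) = (7*8)*66 + 18*(-4)/9 = 56*66 + 18*(-4)*(⅑) = 3696 - 8 = 3688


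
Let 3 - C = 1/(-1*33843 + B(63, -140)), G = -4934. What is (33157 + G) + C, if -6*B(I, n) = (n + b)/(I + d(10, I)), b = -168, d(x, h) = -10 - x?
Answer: 123223228147/4365593 ≈ 28226.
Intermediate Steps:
B(I, n) = -(-168 + n)/(6*(-20 + I)) (B(I, n) = -(n - 168)/(6*(I + (-10 - 1*10))) = -(-168 + n)/(6*(I + (-10 - 10))) = -(-168 + n)/(6*(I - 20)) = -(-168 + n)/(6*(-20 + I)))
C = 13096908/4365593 (C = 3 - 1/(-1*33843 + (168 - 1*(-140))/(6*(-20 + 63))) = 3 - 1/(-33843 + (⅙)*(168 + 140)/43) = 3 - 1/(-33843 + (⅙)*(1/43)*308) = 3 - 1/(-33843 + 154/129) = 3 - 1/(-4365593/129) = 3 - 1*(-129/4365593) = 3 + 129/4365593 = 13096908/4365593 ≈ 3.0000)
(33157 + G) + C = (33157 - 4934) + 13096908/4365593 = 28223 + 13096908/4365593 = 123223228147/4365593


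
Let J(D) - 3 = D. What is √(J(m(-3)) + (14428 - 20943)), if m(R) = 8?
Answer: 2*I*√1626 ≈ 80.647*I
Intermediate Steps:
J(D) = 3 + D
√(J(m(-3)) + (14428 - 20943)) = √((3 + 8) + (14428 - 20943)) = √(11 - 6515) = √(-6504) = 2*I*√1626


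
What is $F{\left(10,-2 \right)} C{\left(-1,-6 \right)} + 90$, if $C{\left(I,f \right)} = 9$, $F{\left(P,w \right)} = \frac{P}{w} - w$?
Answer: $63$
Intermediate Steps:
$F{\left(P,w \right)} = - w + \frac{P}{w}$
$F{\left(10,-2 \right)} C{\left(-1,-6 \right)} + 90 = \left(\left(-1\right) \left(-2\right) + \frac{10}{-2}\right) 9 + 90 = \left(2 + 10 \left(- \frac{1}{2}\right)\right) 9 + 90 = \left(2 - 5\right) 9 + 90 = \left(-3\right) 9 + 90 = -27 + 90 = 63$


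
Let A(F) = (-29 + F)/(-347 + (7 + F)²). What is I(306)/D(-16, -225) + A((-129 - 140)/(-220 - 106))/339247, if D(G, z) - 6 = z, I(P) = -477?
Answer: 1638175533381313/752118226290301 ≈ 2.1781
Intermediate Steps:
D(G, z) = 6 + z
A(F) = (-29 + F)/(-347 + (7 + F)²)
I(306)/D(-16, -225) + A((-129 - 140)/(-220 - 106))/339247 = -477/(6 - 225) + ((-29 + (-129 - 140)/(-220 - 106))/(-347 + (7 + (-129 - 140)/(-220 - 106))²))/339247 = -477/(-219) + ((-29 - 269/(-326))/(-347 + (7 - 269/(-326))²))*(1/339247) = -477*(-1/219) + ((-29 - 269*(-1/326))/(-347 + (7 - 269*(-1/326))²))*(1/339247) = 159/73 + ((-29 + 269/326)/(-347 + (7 + 269/326)²))*(1/339247) = 159/73 + (-9185/326/(-347 + (2551/326)²))*(1/339247) = 159/73 + (-9185/326/(-347 + 6507601/106276))*(1/339247) = 159/73 + (-9185/326/(-30370171/106276))*(1/339247) = 159/73 - 106276/30370171*(-9185/326)*(1/339247) = 159/73 + (2994310/30370171)*(1/339247) = 159/73 + 2994310/10302989401237 = 1638175533381313/752118226290301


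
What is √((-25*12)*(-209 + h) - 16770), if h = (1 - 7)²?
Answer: √35130 ≈ 187.43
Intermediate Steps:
h = 36 (h = (-6)² = 36)
√((-25*12)*(-209 + h) - 16770) = √((-25*12)*(-209 + 36) - 16770) = √(-300*(-173) - 16770) = √(51900 - 16770) = √35130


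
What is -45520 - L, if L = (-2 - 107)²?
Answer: -57401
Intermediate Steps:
L = 11881 (L = (-109)² = 11881)
-45520 - L = -45520 - 1*11881 = -45520 - 11881 = -57401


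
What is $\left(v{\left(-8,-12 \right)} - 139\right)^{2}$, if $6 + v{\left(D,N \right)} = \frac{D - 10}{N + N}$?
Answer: $\frac{332929}{16} \approx 20808.0$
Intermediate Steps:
$v{\left(D,N \right)} = -6 + \frac{-10 + D}{2 N}$ ($v{\left(D,N \right)} = -6 + \frac{D - 10}{N + N} = -6 + \frac{-10 + D}{2 N}$)
$\left(v{\left(-8,-12 \right)} - 139\right)^{2} = \left(\frac{-10 - 8 - -144}{2 \left(-12\right)} - 139\right)^{2} = \left(\frac{1}{2} \left(- \frac{1}{12}\right) \left(-10 - 8 + 144\right) - 139\right)^{2} = \left(\frac{1}{2} \left(- \frac{1}{12}\right) 126 - 139\right)^{2} = \left(- \frac{21}{4} - 139\right)^{2} = \left(- \frac{577}{4}\right)^{2} = \frac{332929}{16}$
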